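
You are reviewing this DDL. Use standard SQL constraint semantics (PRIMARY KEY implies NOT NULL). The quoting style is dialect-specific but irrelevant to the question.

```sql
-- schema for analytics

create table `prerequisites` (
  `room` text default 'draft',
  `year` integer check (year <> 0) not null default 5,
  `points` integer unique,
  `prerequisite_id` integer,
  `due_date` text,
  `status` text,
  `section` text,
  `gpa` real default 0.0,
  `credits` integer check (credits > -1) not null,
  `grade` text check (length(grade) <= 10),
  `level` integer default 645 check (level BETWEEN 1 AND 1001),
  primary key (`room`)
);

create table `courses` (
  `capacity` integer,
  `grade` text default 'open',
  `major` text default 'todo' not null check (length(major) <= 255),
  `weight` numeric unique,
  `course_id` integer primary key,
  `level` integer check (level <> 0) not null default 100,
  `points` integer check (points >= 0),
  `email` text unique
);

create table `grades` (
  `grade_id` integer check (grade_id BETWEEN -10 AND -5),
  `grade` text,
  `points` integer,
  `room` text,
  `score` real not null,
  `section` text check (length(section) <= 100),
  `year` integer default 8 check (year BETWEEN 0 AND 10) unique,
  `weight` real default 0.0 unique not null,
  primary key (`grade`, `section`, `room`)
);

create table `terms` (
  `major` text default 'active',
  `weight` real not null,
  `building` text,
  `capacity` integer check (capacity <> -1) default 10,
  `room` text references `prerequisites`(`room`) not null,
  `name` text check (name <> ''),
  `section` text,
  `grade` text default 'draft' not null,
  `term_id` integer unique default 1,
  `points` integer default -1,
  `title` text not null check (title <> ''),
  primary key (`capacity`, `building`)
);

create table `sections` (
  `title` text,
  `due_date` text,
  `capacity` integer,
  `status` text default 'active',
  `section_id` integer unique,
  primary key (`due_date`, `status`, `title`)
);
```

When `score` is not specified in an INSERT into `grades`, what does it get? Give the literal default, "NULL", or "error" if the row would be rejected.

score has no DEFAULT clause.
Omitting it would insert NULL, but it is declared NOT NULL, so the INSERT fails.

error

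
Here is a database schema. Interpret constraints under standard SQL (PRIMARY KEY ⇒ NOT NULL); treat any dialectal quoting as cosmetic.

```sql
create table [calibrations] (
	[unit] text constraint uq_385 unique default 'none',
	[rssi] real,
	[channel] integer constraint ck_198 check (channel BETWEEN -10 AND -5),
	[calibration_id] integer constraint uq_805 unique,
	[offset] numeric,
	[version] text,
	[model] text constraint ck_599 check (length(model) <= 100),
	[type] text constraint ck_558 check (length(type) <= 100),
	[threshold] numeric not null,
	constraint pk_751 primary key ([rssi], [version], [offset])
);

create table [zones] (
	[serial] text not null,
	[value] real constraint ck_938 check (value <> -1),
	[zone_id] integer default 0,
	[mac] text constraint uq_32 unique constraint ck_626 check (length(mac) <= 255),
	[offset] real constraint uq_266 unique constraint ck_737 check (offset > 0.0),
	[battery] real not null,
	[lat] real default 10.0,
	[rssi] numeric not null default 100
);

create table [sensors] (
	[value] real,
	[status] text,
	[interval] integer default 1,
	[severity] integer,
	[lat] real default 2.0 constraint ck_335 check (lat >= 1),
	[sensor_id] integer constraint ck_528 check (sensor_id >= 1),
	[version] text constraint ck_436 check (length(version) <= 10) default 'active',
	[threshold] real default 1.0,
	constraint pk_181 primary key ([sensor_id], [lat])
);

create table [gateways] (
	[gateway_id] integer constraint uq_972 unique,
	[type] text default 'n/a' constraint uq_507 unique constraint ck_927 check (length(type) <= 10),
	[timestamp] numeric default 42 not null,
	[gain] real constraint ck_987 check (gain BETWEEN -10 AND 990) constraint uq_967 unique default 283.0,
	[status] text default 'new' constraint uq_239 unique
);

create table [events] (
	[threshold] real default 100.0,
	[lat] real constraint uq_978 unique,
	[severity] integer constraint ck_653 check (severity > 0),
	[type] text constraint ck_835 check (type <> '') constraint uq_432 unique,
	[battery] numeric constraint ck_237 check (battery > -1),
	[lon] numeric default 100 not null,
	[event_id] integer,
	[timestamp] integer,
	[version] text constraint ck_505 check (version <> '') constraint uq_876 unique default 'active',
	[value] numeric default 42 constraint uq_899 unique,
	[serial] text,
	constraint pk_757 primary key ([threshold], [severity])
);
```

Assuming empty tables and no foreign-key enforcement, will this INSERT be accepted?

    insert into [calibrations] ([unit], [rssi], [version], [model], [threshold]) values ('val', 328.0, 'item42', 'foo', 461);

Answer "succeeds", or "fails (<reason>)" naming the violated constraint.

fails (NOT NULL on offset)

offset is omitted from the column list and has no DEFAULT, so it would receive NULL.
But offset is part of the PRIMARY KEY (implied NOT NULL).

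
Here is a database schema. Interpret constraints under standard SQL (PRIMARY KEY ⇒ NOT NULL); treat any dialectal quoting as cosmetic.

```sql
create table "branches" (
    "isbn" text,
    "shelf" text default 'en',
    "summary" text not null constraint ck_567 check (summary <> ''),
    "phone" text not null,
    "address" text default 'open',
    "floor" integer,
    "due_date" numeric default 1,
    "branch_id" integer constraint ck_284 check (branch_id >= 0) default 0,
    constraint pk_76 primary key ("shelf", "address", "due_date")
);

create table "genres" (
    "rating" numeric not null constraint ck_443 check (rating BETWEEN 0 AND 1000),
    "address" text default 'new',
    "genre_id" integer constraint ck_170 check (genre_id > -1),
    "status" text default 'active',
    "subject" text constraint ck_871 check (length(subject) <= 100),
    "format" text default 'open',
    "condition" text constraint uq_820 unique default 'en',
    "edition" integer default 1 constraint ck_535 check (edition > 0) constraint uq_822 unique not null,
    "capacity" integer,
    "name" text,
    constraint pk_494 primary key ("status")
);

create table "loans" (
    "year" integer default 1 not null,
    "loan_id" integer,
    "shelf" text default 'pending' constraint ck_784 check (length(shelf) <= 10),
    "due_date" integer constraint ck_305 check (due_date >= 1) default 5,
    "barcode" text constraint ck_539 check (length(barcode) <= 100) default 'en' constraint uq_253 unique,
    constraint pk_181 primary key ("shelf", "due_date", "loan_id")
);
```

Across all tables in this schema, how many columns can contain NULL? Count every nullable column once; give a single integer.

11

branches: 3 nullable (isbn, floor, branch_id — PK (shelf, address, due_date) and explicit NOT NULL columns excluded).
genres: 7 nullable (address, genre_id, subject, format, condition, capacity, name — PK (status) and explicit NOT NULL columns excluded).
loans: 1 nullable (barcode — PK (shelf, due_date, loan_id) and explicit NOT NULL columns excluded).
Total: 3 + 7 + 1 = 11.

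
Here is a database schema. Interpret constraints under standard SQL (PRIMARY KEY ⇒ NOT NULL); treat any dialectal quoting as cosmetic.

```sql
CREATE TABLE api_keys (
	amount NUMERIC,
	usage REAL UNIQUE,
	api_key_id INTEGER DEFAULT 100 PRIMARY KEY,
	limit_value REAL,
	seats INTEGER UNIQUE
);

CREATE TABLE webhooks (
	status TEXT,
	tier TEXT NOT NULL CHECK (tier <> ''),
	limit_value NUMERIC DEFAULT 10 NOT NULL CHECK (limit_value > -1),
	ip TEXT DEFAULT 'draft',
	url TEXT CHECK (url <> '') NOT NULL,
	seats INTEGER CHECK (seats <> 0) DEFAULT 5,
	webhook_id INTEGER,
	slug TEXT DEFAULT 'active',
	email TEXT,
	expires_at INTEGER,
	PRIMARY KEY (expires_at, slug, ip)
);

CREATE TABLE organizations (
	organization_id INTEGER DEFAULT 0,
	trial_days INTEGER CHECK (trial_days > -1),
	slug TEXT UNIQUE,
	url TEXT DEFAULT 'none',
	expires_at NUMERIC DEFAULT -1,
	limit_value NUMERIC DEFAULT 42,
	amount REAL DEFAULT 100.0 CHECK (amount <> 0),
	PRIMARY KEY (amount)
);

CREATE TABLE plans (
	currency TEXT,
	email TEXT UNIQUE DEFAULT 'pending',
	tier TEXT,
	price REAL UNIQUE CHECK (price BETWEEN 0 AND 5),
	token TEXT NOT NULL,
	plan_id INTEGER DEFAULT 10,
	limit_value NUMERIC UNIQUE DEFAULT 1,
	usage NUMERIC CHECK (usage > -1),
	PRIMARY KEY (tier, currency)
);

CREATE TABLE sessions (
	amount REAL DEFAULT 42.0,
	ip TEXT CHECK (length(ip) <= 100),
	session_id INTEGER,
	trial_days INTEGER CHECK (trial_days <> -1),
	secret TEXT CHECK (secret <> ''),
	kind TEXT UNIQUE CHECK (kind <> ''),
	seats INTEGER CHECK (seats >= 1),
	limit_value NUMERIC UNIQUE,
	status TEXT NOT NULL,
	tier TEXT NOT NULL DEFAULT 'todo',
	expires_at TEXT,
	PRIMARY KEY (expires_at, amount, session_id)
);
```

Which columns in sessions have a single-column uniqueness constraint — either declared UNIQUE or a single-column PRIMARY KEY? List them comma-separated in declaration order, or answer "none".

- amount: part of a composite PRIMARY KEY — only the tuple is unique, not this column on its own.
- ip: no UNIQUE or single-column PK constraint.
- session_id: part of a composite PRIMARY KEY — only the tuple is unique, not this column on its own.
- trial_days: no UNIQUE or single-column PK constraint.
- secret: no UNIQUE or single-column PK constraint.
- kind: declared UNIQUE → unique.
- seats: no UNIQUE or single-column PK constraint.
- limit_value: declared UNIQUE → unique.
- status: no UNIQUE or single-column PK constraint.
- tier: no UNIQUE or single-column PK constraint.
- expires_at: part of a composite PRIMARY KEY — only the tuple is unique, not this column on its own.

kind, limit_value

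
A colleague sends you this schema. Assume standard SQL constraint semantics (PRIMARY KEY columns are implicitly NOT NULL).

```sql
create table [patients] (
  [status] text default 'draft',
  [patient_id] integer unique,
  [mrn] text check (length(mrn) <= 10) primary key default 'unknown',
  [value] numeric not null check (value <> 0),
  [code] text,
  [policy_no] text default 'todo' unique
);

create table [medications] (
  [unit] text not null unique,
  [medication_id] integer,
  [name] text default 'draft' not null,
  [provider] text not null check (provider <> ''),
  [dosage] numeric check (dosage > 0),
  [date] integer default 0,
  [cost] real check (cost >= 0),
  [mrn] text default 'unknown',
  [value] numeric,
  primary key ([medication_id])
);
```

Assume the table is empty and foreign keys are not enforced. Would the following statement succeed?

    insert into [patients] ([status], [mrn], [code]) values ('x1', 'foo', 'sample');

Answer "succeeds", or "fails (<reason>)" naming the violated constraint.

value is omitted from the column list and has no DEFAULT, so it would receive NULL.
But value is declared NOT NULL.

fails (NOT NULL on value)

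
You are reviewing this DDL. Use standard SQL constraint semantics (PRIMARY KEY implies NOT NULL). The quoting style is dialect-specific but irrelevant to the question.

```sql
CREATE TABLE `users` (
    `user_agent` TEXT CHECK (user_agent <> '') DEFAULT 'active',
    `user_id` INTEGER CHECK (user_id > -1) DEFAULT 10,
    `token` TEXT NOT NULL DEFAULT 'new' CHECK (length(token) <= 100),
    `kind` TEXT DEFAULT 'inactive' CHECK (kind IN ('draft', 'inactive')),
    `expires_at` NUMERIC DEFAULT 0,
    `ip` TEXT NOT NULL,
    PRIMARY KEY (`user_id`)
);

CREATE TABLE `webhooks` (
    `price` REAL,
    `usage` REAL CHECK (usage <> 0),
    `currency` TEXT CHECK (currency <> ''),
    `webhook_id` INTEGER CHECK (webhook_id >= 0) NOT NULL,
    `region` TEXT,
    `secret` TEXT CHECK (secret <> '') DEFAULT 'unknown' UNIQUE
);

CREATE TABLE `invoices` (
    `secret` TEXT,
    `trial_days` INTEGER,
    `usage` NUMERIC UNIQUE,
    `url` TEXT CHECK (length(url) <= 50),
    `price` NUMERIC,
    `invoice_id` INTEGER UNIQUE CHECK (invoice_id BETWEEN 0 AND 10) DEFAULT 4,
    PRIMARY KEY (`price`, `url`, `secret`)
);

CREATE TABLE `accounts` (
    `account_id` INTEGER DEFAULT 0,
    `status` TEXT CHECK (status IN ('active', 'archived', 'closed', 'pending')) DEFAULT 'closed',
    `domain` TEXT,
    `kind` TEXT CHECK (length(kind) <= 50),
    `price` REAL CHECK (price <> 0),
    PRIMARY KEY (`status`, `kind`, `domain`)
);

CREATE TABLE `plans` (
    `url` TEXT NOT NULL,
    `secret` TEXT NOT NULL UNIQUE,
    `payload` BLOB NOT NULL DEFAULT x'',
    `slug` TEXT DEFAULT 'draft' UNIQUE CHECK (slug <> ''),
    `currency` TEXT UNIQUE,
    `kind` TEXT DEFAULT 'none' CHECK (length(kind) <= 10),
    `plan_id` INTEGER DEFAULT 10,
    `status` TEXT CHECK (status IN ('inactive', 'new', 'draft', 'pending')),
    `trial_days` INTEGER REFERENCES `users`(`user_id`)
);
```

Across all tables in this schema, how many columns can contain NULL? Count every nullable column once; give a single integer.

users: 3 nullable (user_agent, kind, expires_at — PK (user_id) and explicit NOT NULL columns excluded).
webhooks: 5 nullable (price, usage, currency, region, secret — PK none and explicit NOT NULL columns excluded).
invoices: 3 nullable (trial_days, usage, invoice_id — PK (price, url, secret) and explicit NOT NULL columns excluded).
accounts: 2 nullable (account_id, price — PK (status, kind, domain) and explicit NOT NULL columns excluded).
plans: 6 nullable (slug, currency, kind, plan_id, status, trial_days — PK none and explicit NOT NULL columns excluded).
Total: 3 + 5 + 3 + 2 + 6 = 19.

19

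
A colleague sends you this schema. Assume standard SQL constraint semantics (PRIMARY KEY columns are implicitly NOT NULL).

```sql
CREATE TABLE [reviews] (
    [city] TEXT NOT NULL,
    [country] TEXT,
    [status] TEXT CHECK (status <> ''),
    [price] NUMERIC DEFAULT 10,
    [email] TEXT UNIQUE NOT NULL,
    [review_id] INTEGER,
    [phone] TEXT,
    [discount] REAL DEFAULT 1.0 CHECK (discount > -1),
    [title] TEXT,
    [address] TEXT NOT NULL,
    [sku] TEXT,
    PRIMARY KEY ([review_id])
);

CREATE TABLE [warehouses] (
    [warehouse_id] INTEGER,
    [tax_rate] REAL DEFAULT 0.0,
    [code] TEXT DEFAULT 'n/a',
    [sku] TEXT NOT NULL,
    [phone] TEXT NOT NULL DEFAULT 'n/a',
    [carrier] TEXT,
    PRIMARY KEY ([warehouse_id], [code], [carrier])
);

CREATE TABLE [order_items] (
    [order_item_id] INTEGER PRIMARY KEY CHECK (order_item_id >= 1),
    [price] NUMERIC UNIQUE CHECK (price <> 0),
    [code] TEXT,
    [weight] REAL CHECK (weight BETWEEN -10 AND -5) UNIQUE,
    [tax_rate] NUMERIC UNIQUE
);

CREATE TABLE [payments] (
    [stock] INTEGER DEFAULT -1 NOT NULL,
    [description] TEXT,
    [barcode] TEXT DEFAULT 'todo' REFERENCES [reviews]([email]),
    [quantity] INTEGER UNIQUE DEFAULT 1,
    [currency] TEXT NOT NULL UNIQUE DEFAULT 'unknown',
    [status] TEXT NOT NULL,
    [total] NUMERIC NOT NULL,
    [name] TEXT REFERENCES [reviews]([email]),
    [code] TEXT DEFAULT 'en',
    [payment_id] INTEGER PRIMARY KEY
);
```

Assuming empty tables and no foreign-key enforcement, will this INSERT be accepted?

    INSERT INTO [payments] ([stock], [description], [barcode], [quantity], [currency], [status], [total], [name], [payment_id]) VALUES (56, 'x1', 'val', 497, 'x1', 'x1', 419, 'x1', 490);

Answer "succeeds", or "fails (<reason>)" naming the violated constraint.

succeeds

NOT NULL columns: currency is supplied; payment_id is supplied; status is supplied; stock is supplied; total is supplied.
No constraint is violated.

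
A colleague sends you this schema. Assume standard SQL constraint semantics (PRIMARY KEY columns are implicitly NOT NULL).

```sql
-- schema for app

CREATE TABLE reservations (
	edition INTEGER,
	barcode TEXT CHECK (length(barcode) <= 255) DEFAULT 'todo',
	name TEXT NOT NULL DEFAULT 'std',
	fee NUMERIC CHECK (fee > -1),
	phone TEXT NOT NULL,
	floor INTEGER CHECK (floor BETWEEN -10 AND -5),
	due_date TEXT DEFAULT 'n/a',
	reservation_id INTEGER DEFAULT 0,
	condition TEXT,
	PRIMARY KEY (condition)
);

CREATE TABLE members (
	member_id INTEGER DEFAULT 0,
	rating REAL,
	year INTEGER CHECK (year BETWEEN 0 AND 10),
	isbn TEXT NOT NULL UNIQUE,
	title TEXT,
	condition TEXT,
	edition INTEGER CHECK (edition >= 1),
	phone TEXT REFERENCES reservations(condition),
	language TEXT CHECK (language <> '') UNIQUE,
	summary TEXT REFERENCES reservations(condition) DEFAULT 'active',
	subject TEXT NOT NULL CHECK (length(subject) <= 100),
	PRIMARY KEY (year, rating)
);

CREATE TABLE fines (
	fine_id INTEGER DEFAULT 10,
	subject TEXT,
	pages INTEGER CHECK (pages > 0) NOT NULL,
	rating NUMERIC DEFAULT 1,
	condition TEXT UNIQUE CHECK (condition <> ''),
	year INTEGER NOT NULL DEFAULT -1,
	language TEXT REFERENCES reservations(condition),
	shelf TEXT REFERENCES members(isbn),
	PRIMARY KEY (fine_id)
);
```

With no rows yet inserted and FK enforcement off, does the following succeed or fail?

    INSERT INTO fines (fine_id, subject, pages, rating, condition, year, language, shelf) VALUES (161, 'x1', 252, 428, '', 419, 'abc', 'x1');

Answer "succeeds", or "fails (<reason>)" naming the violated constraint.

The value '' for condition violates CHECK (condition <> '').

fails (CHECK on condition)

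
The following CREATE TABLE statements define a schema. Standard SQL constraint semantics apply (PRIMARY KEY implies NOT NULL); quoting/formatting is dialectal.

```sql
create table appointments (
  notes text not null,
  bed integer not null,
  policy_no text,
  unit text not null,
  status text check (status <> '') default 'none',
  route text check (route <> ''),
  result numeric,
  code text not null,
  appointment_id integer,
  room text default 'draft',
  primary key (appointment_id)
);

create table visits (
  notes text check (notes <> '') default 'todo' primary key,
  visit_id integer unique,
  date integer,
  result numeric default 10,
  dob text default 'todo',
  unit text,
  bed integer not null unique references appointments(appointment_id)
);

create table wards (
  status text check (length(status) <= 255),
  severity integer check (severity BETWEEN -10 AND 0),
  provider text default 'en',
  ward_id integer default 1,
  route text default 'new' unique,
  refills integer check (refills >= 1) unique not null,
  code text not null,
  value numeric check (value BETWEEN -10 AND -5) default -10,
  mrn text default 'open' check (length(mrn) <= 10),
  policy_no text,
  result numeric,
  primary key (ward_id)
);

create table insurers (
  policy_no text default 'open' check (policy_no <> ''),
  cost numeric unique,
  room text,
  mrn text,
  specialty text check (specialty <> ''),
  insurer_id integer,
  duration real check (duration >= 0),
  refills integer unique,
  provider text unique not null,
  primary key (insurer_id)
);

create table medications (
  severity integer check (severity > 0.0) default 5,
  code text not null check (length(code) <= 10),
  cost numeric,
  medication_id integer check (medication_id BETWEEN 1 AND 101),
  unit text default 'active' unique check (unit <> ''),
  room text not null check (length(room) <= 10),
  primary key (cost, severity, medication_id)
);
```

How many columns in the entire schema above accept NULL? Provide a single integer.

appointments: 5 nullable (policy_no, status, route, result, room — PK (appointment_id) and explicit NOT NULL columns excluded).
visits: 5 nullable (visit_id, date, result, dob, unit — PK (notes) and explicit NOT NULL columns excluded).
wards: 8 nullable (status, severity, provider, route, value, mrn, policy_no, result — PK (ward_id) and explicit NOT NULL columns excluded).
insurers: 7 nullable (policy_no, cost, room, mrn, specialty, duration, refills — PK (insurer_id) and explicit NOT NULL columns excluded).
medications: 1 nullable (unit — PK (cost, severity, medication_id) and explicit NOT NULL columns excluded).
Total: 5 + 5 + 8 + 7 + 1 = 26.

26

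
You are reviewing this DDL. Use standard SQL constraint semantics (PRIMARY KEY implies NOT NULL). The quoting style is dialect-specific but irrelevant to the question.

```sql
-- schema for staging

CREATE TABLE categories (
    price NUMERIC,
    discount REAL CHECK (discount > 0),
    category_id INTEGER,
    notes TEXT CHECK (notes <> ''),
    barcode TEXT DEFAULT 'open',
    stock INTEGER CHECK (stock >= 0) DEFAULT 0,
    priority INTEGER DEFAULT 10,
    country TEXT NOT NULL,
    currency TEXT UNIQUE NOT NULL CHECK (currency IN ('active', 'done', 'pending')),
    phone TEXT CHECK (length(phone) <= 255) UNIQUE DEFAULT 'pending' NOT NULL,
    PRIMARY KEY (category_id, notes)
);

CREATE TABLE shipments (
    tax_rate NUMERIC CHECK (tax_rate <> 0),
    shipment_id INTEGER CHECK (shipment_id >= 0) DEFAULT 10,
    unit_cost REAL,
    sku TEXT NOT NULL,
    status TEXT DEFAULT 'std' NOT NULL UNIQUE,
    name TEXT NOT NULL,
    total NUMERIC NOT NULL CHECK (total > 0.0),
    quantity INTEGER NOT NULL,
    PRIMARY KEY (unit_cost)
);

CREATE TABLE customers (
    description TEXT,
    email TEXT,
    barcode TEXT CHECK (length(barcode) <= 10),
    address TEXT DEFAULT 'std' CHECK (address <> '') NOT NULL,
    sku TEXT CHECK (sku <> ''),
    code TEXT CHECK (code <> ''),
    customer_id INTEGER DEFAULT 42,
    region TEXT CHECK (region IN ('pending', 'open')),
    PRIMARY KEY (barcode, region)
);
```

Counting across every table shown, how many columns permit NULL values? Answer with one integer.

12

categories: 5 nullable (price, discount, barcode, stock, priority — PK (category_id, notes) and explicit NOT NULL columns excluded).
shipments: 2 nullable (tax_rate, shipment_id — PK (unit_cost) and explicit NOT NULL columns excluded).
customers: 5 nullable (description, email, sku, code, customer_id — PK (barcode, region) and explicit NOT NULL columns excluded).
Total: 5 + 2 + 5 = 12.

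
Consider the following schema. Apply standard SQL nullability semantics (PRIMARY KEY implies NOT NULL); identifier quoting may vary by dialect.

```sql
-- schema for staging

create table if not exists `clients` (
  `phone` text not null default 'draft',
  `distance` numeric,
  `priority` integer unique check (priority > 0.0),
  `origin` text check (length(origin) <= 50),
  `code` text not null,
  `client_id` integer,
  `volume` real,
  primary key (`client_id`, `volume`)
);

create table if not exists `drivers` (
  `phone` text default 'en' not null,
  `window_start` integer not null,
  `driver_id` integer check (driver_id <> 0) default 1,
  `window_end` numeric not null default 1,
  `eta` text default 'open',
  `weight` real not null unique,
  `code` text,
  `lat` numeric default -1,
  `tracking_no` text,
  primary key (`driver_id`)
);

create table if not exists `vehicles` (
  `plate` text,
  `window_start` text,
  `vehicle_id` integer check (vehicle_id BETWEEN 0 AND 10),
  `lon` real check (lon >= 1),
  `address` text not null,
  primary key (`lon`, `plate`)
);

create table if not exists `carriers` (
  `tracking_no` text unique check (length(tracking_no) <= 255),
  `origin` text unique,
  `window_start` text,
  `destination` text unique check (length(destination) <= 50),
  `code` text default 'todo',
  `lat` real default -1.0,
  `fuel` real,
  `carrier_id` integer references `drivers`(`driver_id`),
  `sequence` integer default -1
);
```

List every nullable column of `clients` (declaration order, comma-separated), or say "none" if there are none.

distance, priority, origin

- phone: declared NOT NULL → not nullable.
- distance: no NOT NULL constraint applies → nullable.
- priority: CHECK does not forbid NULL (a CHECK constraint passes when its expression is NULL) → nullable.
- origin: CHECK does not forbid NULL (a CHECK constraint passes when its expression is NULL) → nullable.
- code: declared NOT NULL → not nullable.
- client_id: part of the PRIMARY KEY, which implies NOT NULL → not nullable.
- volume: part of the PRIMARY KEY, which implies NOT NULL → not nullable.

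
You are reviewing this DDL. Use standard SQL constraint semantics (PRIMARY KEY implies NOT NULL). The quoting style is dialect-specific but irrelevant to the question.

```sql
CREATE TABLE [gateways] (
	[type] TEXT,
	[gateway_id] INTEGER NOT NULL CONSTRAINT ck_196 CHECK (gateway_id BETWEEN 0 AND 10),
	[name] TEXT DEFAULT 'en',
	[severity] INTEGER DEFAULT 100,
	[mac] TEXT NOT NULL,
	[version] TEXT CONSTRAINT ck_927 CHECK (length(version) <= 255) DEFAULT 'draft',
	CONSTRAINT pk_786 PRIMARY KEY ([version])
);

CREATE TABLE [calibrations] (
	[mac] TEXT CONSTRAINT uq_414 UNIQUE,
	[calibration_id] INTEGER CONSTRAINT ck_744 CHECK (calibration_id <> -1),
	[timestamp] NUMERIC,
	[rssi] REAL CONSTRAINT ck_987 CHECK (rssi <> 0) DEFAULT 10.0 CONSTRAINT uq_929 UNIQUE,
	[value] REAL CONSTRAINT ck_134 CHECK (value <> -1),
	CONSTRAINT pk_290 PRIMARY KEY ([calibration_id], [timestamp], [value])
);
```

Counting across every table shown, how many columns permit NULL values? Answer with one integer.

5

gateways: 3 nullable (type, name, severity — PK (version) and explicit NOT NULL columns excluded).
calibrations: 2 nullable (mac, rssi — PK (calibration_id, timestamp, value) and explicit NOT NULL columns excluded).
Total: 3 + 2 = 5.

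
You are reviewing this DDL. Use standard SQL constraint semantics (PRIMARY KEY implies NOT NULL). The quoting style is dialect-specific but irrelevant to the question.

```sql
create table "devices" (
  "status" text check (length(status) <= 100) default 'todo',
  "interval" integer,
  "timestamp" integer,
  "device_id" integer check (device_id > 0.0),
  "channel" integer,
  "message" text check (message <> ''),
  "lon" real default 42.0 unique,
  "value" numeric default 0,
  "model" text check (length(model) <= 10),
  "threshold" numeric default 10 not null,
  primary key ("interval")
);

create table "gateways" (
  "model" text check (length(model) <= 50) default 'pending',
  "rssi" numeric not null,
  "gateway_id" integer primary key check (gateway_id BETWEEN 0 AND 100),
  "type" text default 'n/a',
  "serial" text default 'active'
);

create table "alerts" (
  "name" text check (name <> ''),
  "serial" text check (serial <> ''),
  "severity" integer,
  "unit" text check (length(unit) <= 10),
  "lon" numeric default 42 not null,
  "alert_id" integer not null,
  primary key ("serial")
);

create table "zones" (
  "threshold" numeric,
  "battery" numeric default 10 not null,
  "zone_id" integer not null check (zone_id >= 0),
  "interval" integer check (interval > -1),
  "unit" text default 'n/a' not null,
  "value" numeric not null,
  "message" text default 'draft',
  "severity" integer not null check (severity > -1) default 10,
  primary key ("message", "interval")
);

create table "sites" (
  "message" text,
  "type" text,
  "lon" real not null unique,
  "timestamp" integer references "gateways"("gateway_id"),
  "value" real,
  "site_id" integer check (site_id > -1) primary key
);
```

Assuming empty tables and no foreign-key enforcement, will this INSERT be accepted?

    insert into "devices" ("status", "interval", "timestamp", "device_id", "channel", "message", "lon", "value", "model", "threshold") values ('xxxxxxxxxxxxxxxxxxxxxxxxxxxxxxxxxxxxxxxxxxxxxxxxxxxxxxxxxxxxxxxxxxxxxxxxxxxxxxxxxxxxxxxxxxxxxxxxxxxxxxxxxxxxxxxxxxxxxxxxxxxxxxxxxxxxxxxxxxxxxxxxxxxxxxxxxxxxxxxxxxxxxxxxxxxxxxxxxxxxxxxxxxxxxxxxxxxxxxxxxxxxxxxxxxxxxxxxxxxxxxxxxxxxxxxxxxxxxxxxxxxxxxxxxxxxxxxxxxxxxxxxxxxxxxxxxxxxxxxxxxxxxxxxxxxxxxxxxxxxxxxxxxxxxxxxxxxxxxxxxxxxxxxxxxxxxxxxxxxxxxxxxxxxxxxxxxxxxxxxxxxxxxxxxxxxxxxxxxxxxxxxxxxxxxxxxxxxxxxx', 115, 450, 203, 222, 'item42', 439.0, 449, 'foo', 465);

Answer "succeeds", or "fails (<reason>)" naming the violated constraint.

fails (CHECK on status)

The value 'xxxxxxxxxxxxxxxxxxxxxxxxxxxxxxxxxxxxxxxxxxxxxxxxxxxxxxxxxxxxxxxxxxxxxxxxxxxxxxxxxxxxxxxxxxxxxxxxxxxxxxxxxxxxxxxxxxxxxxxxxxxxxxxxxxxxxxxxxxxxxxxxxxxxxxxxxxxxxxxxxxxxxxxxxxxxxxxxxxxxxxxxxxxxxxxxxxxxxxxxxxxxxxxxxxxxxxxxxxxxxxxxxxxxxxxxxxxxxxxxxxxxxxxxxxxxxxxxxxxxxxxxxxxxxxxxxxxxxxxxxxxxxxxxxxxxxxxxxxxxxxxxxxxxxxxxxxxxxxxxxxxxxxxxxxxxxxxxxxxxxxxxxxxxxxxxxxxxxxxxxxxxxxxxxxxxxxxxxxxxxxxxxxxxxxxxxxxxxxxx' for status violates CHECK (length(status) <= 100).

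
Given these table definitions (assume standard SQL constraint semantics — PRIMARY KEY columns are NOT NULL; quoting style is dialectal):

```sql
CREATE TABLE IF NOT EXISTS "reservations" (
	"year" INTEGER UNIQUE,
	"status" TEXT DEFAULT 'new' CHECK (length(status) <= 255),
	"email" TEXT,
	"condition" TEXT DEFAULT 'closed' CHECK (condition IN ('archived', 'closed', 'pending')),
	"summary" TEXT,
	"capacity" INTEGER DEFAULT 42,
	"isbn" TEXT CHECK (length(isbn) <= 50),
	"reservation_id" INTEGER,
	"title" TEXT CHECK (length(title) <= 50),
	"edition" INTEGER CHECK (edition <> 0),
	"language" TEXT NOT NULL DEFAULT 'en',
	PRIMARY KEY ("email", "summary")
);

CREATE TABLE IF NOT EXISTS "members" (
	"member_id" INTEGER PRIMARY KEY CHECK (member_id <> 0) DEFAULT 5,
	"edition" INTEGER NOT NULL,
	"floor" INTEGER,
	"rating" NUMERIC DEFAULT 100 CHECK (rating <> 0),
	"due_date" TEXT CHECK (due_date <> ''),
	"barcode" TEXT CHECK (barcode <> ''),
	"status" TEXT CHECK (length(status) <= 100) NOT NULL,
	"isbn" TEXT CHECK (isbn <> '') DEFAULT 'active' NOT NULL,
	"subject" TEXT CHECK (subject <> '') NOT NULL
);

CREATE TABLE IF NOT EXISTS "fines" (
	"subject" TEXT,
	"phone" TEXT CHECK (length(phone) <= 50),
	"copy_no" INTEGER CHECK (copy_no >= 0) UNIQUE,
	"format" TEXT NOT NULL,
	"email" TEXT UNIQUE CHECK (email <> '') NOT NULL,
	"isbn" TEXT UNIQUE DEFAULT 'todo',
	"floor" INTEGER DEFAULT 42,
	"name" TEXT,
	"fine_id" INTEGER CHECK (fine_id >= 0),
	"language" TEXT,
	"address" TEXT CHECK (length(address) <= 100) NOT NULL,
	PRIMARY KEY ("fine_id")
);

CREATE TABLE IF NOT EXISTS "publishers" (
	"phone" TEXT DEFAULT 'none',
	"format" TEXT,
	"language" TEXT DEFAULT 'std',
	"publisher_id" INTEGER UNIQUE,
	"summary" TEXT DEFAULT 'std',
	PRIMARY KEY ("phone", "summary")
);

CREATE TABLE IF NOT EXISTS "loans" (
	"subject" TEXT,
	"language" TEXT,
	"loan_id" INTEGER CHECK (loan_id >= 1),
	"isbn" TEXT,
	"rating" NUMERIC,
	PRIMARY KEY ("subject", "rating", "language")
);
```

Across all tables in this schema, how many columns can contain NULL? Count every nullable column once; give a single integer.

24

reservations: 8 nullable (year, status, condition, capacity, isbn, reservation_id, title, edition — PK (email, summary) and explicit NOT NULL columns excluded).
members: 4 nullable (floor, rating, due_date, barcode — PK (member_id) and explicit NOT NULL columns excluded).
fines: 7 nullable (subject, phone, copy_no, isbn, floor, name, language — PK (fine_id) and explicit NOT NULL columns excluded).
publishers: 3 nullable (format, language, publisher_id — PK (phone, summary) and explicit NOT NULL columns excluded).
loans: 2 nullable (loan_id, isbn — PK (subject, rating, language) and explicit NOT NULL columns excluded).
Total: 8 + 4 + 7 + 3 + 2 = 24.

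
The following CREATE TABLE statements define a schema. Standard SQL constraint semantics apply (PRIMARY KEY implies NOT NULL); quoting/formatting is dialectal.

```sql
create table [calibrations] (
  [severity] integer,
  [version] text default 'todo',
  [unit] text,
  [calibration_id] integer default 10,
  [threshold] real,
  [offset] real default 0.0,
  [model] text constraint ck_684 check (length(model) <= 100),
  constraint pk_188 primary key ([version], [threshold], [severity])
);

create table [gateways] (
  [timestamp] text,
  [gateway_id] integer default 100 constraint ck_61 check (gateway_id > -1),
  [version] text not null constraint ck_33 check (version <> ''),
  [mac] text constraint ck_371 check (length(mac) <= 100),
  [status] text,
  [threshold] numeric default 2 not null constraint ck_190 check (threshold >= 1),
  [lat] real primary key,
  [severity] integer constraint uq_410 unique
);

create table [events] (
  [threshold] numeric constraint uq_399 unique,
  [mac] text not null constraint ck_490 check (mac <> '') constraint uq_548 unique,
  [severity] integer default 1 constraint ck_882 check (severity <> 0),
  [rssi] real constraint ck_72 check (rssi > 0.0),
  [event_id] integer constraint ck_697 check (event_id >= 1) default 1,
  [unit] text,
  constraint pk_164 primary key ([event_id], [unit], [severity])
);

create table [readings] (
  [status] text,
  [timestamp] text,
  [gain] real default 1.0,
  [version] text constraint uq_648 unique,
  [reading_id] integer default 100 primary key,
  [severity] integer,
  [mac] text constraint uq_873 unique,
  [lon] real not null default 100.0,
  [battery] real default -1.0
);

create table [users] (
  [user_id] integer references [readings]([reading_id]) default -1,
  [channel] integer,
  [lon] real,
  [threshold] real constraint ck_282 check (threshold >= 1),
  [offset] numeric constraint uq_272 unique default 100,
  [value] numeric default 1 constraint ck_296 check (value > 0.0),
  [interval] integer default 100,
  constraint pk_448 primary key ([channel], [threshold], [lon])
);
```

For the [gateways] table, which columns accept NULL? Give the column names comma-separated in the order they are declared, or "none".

timestamp, gateway_id, mac, status, severity

- timestamp: no NOT NULL constraint applies → nullable.
- gateway_id: CHECK does not forbid NULL (a CHECK constraint passes when its expression is NULL) → nullable.
- version: declared NOT NULL → not nullable.
- mac: CHECK does not forbid NULL (a CHECK constraint passes when its expression is NULL) → nullable.
- status: no NOT NULL constraint applies → nullable.
- threshold: declared NOT NULL → not nullable.
- lat: part of the PRIMARY KEY, which implies NOT NULL → not nullable.
- severity: UNIQUE does not imply NOT NULL → nullable.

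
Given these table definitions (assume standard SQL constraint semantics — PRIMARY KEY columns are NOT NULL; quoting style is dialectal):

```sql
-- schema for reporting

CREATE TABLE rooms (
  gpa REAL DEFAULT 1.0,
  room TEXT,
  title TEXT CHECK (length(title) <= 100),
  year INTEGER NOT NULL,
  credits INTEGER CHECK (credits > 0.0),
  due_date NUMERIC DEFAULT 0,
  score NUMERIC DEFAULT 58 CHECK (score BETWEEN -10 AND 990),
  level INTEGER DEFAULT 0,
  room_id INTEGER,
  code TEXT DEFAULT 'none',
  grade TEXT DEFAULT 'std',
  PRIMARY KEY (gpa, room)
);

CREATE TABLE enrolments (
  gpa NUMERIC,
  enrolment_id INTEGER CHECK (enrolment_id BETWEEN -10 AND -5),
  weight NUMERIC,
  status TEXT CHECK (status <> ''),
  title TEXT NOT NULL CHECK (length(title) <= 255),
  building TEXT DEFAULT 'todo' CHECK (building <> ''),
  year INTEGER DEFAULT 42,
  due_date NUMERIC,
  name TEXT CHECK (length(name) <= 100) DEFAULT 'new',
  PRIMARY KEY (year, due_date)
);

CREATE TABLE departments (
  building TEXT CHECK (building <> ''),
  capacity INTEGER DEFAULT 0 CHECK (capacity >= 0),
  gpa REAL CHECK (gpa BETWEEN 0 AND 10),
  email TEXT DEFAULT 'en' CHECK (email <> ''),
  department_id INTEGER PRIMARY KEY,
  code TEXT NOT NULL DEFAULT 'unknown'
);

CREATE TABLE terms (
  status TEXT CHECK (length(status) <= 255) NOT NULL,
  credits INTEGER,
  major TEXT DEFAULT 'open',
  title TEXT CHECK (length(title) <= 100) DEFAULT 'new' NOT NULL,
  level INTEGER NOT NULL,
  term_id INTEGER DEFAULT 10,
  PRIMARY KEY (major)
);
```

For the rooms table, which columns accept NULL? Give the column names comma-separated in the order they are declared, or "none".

title, credits, due_date, score, level, room_id, code, grade

- gpa: part of the PRIMARY KEY, which implies NOT NULL → not nullable.
- room: part of the PRIMARY KEY, which implies NOT NULL → not nullable.
- title: CHECK does not forbid NULL (a CHECK constraint passes when its expression is NULL) → nullable.
- year: declared NOT NULL → not nullable.
- credits: CHECK does not forbid NULL (a CHECK constraint passes when its expression is NULL) → nullable.
- due_date: DEFAULT only fills an omitted column; an explicit NULL is still allowed → nullable.
- score: CHECK does not forbid NULL (a CHECK constraint passes when its expression is NULL) → nullable.
- level: DEFAULT only fills an omitted column; an explicit NULL is still allowed → nullable.
- room_id: no NOT NULL constraint applies → nullable.
- code: DEFAULT only fills an omitted column; an explicit NULL is still allowed → nullable.
- grade: DEFAULT only fills an omitted column; an explicit NULL is still allowed → nullable.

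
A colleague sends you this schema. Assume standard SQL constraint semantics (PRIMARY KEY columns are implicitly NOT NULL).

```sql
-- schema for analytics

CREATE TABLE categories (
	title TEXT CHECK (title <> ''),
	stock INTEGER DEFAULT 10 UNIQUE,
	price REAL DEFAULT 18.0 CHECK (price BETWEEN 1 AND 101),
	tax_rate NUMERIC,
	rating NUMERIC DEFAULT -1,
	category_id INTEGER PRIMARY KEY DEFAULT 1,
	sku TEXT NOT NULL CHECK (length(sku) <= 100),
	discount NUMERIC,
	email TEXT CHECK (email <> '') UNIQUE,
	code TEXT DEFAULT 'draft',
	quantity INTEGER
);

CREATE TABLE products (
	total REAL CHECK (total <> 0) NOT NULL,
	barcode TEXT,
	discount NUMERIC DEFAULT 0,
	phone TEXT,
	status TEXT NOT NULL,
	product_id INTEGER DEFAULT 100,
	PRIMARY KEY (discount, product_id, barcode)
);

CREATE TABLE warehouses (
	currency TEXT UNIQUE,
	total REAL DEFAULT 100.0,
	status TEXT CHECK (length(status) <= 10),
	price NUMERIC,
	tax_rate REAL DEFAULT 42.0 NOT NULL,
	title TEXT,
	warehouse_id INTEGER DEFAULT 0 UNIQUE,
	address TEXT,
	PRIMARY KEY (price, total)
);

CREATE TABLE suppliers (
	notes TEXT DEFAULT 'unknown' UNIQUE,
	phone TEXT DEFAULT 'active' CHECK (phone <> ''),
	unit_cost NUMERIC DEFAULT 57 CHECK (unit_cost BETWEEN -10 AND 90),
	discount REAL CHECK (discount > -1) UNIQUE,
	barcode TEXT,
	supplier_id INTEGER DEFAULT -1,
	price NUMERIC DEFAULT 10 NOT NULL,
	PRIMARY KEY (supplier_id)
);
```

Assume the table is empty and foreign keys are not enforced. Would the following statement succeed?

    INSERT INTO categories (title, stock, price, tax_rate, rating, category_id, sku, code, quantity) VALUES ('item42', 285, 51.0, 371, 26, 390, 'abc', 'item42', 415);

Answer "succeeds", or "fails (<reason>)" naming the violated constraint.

NOT NULL columns: category_id is supplied; sku is supplied.
CHECK constraints: 'item42' satisfies (title <> ''); 51.0 satisfies (price BETWEEN 1 AND 101); 'abc' satisfies (length(sku) <= 100).
No constraint is violated.

succeeds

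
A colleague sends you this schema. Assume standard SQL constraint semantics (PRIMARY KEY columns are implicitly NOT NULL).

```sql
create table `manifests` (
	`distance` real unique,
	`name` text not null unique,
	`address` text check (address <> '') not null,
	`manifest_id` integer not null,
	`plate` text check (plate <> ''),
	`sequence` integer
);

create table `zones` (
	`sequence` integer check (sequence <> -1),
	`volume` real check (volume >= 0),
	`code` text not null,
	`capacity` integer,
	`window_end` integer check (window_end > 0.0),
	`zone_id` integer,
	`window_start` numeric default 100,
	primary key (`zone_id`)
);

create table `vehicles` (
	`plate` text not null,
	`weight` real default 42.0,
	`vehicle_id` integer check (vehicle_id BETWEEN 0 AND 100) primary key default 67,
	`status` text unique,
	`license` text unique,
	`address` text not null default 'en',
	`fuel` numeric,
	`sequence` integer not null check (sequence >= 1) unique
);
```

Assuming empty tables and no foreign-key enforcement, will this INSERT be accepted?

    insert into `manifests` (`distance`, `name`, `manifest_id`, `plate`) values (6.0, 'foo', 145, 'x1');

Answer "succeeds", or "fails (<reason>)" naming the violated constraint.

address is omitted from the column list and has no DEFAULT, so it would receive NULL.
But address is declared NOT NULL.

fails (NOT NULL on address)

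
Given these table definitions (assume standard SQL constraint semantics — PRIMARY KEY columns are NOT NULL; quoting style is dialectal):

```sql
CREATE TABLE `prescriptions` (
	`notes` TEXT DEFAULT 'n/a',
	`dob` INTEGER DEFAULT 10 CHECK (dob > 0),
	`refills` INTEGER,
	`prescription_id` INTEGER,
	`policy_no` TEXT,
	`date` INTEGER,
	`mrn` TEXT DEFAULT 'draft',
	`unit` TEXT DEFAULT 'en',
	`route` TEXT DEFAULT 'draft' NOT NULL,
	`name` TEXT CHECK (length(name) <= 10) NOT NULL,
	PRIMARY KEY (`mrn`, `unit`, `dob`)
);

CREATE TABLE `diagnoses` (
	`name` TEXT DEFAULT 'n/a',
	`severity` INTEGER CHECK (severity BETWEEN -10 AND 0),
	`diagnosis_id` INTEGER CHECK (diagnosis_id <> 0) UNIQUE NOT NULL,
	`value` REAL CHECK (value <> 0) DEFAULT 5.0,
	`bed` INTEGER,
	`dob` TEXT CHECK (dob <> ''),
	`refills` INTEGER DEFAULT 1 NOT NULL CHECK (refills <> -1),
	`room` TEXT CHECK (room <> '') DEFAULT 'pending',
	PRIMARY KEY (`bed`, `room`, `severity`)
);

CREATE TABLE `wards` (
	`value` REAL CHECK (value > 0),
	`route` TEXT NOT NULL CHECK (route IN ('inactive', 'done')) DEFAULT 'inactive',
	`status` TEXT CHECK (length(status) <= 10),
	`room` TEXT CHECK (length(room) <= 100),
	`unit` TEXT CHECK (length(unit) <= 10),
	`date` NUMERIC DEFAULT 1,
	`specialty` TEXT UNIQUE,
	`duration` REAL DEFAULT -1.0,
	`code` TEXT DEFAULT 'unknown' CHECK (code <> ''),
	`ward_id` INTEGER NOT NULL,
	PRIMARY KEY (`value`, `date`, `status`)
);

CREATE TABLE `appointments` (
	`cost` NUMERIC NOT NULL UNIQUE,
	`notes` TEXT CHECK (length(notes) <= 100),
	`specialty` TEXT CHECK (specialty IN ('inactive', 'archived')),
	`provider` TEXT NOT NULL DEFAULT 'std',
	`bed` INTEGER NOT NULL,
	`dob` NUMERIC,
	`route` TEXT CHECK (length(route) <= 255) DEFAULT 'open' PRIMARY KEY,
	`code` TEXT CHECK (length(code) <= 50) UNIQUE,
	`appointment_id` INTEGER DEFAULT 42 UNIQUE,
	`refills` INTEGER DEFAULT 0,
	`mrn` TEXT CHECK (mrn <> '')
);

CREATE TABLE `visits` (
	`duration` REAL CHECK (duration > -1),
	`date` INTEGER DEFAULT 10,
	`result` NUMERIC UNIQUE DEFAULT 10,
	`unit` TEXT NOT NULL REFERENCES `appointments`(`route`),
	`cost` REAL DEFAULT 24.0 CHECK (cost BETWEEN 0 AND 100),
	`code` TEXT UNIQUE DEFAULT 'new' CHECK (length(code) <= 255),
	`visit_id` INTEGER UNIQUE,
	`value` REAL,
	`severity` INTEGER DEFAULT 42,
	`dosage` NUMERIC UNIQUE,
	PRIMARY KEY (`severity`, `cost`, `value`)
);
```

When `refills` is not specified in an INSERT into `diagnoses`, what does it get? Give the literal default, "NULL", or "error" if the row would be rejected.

1

refills has an explicit DEFAULT 1.
When the column is omitted from an INSERT, that default is used.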